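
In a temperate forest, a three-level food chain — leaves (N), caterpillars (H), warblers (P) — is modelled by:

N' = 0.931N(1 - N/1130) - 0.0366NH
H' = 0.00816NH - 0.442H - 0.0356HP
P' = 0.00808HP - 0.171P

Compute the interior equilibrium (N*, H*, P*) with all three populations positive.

N* ≈ 190, H* ≈ 21.2, P* ≈ 31.1

From dP/dt = 0: 0.00808H* = 0.171, so H* = 21.2.
From dN/dt = 0: 0.931(1 - N*/1130) = 0.0366·21.2, giving N* = 1130·(1 - 0.832) = 190.
From dH/dt = 0: 0.00816·190 - 0.442 = 0.0356P*, so P* = 1.11/0.0356 = 31.1.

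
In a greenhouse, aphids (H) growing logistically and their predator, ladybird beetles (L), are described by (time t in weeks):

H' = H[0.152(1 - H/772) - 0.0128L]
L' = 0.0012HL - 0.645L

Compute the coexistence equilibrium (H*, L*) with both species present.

From dL/dt = 0 with L > 0: 0.0012H* = 0.645, so H* = 538.
Substitute into dH/dt = 0: 0.152(1 - 538/772) = 0.0128L*.
The bracket is 0.304, giving L* = 0.0462/0.0128 = 3.61.

H* ≈ 538, L* ≈ 3.61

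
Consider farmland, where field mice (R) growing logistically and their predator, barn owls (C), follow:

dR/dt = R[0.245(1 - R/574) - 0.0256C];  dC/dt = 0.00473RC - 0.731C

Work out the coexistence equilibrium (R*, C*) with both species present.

R* ≈ 155, C* ≈ 6.99

From dC/dt = 0 with C > 0: 0.00473R* = 0.731, so R* = 155.
Substitute into dR/dt = 0: 0.245(1 - 155/574) = 0.0256C*.
The bracket is 0.731, giving C* = 0.179/0.0256 = 6.99.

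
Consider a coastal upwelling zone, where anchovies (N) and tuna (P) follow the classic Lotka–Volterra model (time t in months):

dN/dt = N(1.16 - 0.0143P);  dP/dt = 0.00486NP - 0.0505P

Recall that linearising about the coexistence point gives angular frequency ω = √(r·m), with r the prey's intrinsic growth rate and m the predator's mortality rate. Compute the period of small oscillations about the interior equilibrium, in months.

Here r = 1.16 and m = 0.0505, so r·m = 0.0586.
ω = √0.0586 = 0.242 per month, hence T = 2π/ω ≈ 26 months.

T ≈ 26 months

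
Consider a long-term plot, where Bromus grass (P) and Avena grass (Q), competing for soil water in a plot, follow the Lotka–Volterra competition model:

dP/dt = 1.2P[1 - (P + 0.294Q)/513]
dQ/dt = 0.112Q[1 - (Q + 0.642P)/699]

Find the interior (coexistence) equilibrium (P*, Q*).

P* ≈ 379, Q* ≈ 456

Setting both brackets to zero gives the nullclines P + 0.294Q = 513 and 0.642P + Q = 699.
Substituting Q = 699 - 0.642P into the first: P(1 - 0.294·0.642) = 513 - 0.294·699.
So P* = 307/0.811 = 379, and then Q* = 699 - 0.642·379 = 456.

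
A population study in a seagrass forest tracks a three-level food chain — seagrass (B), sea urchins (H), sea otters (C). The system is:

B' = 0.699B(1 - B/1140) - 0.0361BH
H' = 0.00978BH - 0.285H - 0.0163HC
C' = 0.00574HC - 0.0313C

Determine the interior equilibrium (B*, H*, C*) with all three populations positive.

B* ≈ 819, H* ≈ 5.45, C* ≈ 474

From dC/dt = 0: 0.00574H* = 0.0313, so H* = 5.45.
From dB/dt = 0: 0.699(1 - B*/1140) = 0.0361·5.45, giving B* = 1140·(1 - 0.282) = 819.
From dH/dt = 0: 0.00978·819 - 0.285 = 0.0163C*, so C* = 7.72/0.0163 = 474.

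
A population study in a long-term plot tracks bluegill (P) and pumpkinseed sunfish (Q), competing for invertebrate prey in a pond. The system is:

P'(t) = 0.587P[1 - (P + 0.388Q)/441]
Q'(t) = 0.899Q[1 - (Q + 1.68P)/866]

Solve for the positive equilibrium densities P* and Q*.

P* ≈ 302, Q* ≈ 359

Setting both brackets to zero gives the nullclines P + 0.388Q = 441 and 1.68P + Q = 866.
Substituting Q = 866 - 1.68P into the first: P(1 - 0.388·1.68) = 441 - 0.388·866.
So P* = 105/0.348 = 302, and then Q* = 866 - 1.68·302 = 359.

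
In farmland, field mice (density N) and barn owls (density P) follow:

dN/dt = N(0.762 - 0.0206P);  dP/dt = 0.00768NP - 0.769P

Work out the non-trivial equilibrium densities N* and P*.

N* ≈ 100, P* ≈ 37

Set dP/dt = 0 with P > 0: 0.00768N - 0.769 = 0, so N* = 0.769/0.00768 = 100.
Set dN/dt = 0 with N > 0: 0.762 - 0.0206P = 0, so P* = 0.762/0.0206 = 37.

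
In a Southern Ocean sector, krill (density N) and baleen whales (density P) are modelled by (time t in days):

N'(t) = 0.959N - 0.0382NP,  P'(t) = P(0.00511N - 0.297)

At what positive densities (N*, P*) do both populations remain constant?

N* ≈ 58.1, P* ≈ 25.1

Set dP/dt = 0 with P > 0: 0.00511N - 0.297 = 0, so N* = 0.297/0.00511 = 58.1.
Set dN/dt = 0 with N > 0: 0.959 - 0.0382P = 0, so P* = 0.959/0.0382 = 25.1.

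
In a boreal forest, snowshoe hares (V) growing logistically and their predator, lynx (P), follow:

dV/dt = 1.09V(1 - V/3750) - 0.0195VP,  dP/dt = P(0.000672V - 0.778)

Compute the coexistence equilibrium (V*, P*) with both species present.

From dP/dt = 0 with P > 0: 0.000672V* = 0.778, so V* = 1160.
Substitute into dV/dt = 0: 1.09(1 - 1160/3750) = 0.0195P*.
The bracket is 0.691, giving P* = 0.753/0.0195 = 38.6.

V* ≈ 1160, P* ≈ 38.6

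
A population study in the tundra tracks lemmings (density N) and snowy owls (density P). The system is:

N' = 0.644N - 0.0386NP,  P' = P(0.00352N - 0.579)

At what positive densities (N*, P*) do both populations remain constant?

N* ≈ 164, P* ≈ 16.7

Set dP/dt = 0 with P > 0: 0.00352N - 0.579 = 0, so N* = 0.579/0.00352 = 164.
Set dN/dt = 0 with N > 0: 0.644 - 0.0386P = 0, so P* = 0.644/0.0386 = 16.7.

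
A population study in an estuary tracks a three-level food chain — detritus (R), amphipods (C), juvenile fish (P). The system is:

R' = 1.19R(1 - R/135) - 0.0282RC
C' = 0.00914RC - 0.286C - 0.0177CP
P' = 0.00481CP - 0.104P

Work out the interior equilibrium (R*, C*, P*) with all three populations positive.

R* ≈ 65.8, C* ≈ 21.6, P* ≈ 17.8

From dP/dt = 0: 0.00481C* = 0.104, so C* = 21.6.
From dR/dt = 0: 1.19(1 - R*/135) = 0.0282·21.6, giving R* = 135·(1 - 0.512) = 65.8.
From dC/dt = 0: 0.00914·65.8 - 0.286 = 0.0177P*, so P* = 0.316/0.0177 = 17.8.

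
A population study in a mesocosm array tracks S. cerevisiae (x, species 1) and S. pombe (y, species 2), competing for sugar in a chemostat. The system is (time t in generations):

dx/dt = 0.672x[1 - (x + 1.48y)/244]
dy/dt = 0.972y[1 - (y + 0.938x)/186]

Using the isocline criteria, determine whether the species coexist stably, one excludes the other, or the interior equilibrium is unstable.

unstable coexistence (outcome depends on initial conditions)

Compare the nullcline intercepts: K1/α12 = 244/1.48 = 165 < K2 = 186; K2/α21 = 186/0.938 = 198 < K1 = 244.
Since both are reversed, neither can invade when rare; the interior point is a saddle.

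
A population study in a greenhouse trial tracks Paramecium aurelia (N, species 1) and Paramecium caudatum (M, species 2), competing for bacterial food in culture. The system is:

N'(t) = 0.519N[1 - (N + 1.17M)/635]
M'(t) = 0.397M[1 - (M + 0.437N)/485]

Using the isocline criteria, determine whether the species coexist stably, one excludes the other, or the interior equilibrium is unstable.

Compare the nullcline intercepts: K1/α12 = 635/1.17 = 543 > K2 = 485; K2/α21 = 485/0.437 = 1110 > K1 = 635.
Since both inequalities hold, each species can invade when rare, so the interior equilibrium is stable.

stable coexistence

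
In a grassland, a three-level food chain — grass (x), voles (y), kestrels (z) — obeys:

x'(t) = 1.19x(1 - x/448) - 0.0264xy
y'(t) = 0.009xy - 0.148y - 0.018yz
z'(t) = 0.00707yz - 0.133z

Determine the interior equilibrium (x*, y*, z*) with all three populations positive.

From dz/dt = 0: 0.00707y* = 0.133, so y* = 18.8.
From dx/dt = 0: 1.19(1 - x*/448) = 0.0264·18.8, giving x* = 448·(1 - 0.417) = 261.
From dy/dt = 0: 0.009·261 - 0.148 = 0.018z*, so z* = 2.2/0.018 = 122.

x* ≈ 261, y* ≈ 18.8, z* ≈ 122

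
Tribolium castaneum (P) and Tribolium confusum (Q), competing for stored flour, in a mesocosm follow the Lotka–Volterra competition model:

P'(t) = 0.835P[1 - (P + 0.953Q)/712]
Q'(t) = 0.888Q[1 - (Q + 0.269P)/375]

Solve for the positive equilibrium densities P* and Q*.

Setting both brackets to zero gives the nullclines P + 0.953Q = 712 and 0.269P + Q = 375.
Substituting Q = 375 - 0.269P into the first: P(1 - 0.953·0.269) = 712 - 0.953·375.
So P* = 355/0.744 = 477, and then Q* = 375 - 0.269·477 = 247.

P* ≈ 477, Q* ≈ 247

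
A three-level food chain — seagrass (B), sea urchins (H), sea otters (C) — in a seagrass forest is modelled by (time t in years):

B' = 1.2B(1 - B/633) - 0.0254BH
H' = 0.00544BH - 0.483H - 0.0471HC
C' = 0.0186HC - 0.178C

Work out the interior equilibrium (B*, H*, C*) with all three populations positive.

From dC/dt = 0: 0.0186H* = 0.178, so H* = 9.57.
From dB/dt = 0: 1.2(1 - B*/633) = 0.0254·9.57, giving B* = 633·(1 - 0.203) = 505.
From dH/dt = 0: 0.00544·505 - 0.483 = 0.0471C*, so C* = 2.26/0.0471 = 48.

B* ≈ 505, H* ≈ 9.57, C* ≈ 48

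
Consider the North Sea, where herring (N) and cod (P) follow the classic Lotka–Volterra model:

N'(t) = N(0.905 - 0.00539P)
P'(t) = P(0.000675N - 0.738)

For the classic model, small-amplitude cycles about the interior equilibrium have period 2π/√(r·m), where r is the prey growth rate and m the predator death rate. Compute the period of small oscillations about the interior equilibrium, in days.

Here r = 0.905 and m = 0.738, so r·m = 0.668.
ω = √0.668 = 0.817 per day, hence T = 2π/ω ≈ 7.69 days.

T ≈ 7.69 days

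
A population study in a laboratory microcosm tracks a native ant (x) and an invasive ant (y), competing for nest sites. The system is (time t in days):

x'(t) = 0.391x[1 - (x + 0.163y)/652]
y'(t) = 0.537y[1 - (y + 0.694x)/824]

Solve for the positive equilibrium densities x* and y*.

x* ≈ 584, y* ≈ 419

Setting both brackets to zero gives the nullclines x + 0.163y = 652 and 0.694x + y = 824.
Substituting y = 824 - 0.694x into the first: x(1 - 0.163·0.694) = 652 - 0.163·824.
So x* = 518/0.887 = 584, and then y* = 824 - 0.694·584 = 419.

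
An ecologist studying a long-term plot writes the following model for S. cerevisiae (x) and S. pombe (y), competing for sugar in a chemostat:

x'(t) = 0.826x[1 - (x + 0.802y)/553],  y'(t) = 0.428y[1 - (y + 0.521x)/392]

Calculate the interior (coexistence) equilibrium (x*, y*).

x* ≈ 410, y* ≈ 178

Setting both brackets to zero gives the nullclines x + 0.802y = 553 and 0.521x + y = 392.
Substituting y = 392 - 0.521x into the first: x(1 - 0.802·0.521) = 553 - 0.802·392.
So x* = 239/0.582 = 410, and then y* = 392 - 0.521·410 = 178.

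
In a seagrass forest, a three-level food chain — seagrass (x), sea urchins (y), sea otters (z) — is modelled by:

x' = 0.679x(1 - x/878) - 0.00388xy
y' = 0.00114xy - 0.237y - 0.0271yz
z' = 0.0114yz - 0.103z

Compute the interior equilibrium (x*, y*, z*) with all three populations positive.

x* ≈ 833, y* ≈ 9.04, z* ≈ 26.3

From dz/dt = 0: 0.0114y* = 0.103, so y* = 9.04.
From dx/dt = 0: 0.679(1 - x*/878) = 0.00388·9.04, giving x* = 878·(1 - 0.0516) = 833.
From dy/dt = 0: 0.00114·833 - 0.237 = 0.0271z*, so z* = 0.712/0.0271 = 26.3.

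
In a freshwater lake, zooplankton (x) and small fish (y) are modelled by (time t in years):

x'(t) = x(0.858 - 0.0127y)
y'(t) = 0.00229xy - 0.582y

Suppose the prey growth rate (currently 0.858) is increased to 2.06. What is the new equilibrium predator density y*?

At the interior fixed point, setting dx/dt = 0 with x > 0 fixes y* = (prey growth rate)/(xy coefficient) — independent of the other coefficients.
With the change, y* = 2.06/0.0127 = 162; it rises from 67.6.

y* ≈ 162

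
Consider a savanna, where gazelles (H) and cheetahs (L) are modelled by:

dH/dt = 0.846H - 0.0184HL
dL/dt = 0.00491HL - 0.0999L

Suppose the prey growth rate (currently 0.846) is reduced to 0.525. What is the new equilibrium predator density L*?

L* ≈ 28.5

At the interior fixed point, setting dH/dt = 0 with H > 0 fixes L* = (prey growth rate)/(HL coefficient) — independent of the other coefficients.
With the change, L* = 0.525/0.0184 = 28.5; it falls from 46.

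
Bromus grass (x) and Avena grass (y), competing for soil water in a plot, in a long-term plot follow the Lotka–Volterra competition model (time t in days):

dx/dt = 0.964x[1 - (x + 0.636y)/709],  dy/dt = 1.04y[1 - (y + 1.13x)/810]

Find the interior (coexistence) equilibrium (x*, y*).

Setting both brackets to zero gives the nullclines x + 0.636y = 709 and 1.13x + y = 810.
Substituting y = 810 - 1.13x into the first: x(1 - 0.636·1.13) = 709 - 0.636·810.
So x* = 194/0.281 = 689, and then y* = 810 - 1.13·689 = 31.4.

x* ≈ 689, y* ≈ 31.4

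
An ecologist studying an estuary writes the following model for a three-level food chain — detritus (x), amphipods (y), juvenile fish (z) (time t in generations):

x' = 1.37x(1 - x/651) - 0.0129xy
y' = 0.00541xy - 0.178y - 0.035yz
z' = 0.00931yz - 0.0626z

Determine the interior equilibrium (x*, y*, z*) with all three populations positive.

From dz/dt = 0: 0.00931y* = 0.0626, so y* = 6.72.
From dx/dt = 0: 1.37(1 - x*/651) = 0.0129·6.72, giving x* = 651·(1 - 0.0633) = 610.
From dy/dt = 0: 0.00541·610 - 0.178 = 0.035z*, so z* = 3.12/0.035 = 89.2.

x* ≈ 610, y* ≈ 6.72, z* ≈ 89.2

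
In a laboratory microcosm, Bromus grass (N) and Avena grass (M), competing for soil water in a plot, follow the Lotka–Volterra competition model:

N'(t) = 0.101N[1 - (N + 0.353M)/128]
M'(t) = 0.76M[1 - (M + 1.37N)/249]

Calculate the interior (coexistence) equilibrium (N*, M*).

Setting both brackets to zero gives the nullclines N + 0.353M = 128 and 1.37N + M = 249.
Substituting M = 249 - 1.37N into the first: N(1 - 0.353·1.37) = 128 - 0.353·249.
So N* = 40.1/0.516 = 77.7, and then M* = 249 - 1.37·77.7 = 143.

N* ≈ 77.7, M* ≈ 143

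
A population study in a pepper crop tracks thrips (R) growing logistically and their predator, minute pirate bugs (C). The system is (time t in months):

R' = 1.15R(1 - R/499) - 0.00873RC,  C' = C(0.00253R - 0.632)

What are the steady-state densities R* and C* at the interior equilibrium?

R* ≈ 250, C* ≈ 65.8

From dC/dt = 0 with C > 0: 0.00253R* = 0.632, so R* = 250.
Substitute into dR/dt = 0: 1.15(1 - 250/499) = 0.00873C*.
The bracket is 0.499, giving C* = 0.574/0.00873 = 65.8.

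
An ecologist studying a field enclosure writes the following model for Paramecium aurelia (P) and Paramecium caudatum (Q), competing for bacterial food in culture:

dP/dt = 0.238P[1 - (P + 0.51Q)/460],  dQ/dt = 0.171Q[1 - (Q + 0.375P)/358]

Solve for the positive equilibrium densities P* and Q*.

P* ≈ 343, Q* ≈ 229

Setting both brackets to zero gives the nullclines P + 0.51Q = 460 and 0.375P + Q = 358.
Substituting Q = 358 - 0.375P into the first: P(1 - 0.51·0.375) = 460 - 0.51·358.
So P* = 277/0.809 = 343, and then Q* = 358 - 0.375·343 = 229.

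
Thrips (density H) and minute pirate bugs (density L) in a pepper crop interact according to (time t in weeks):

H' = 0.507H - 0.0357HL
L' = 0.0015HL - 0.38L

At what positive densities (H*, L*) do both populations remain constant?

H* ≈ 253, L* ≈ 14.2

Set dL/dt = 0 with L > 0: 0.0015H - 0.38 = 0, so H* = 0.38/0.0015 = 253.
Set dH/dt = 0 with H > 0: 0.507 - 0.0357L = 0, so L* = 0.507/0.0357 = 14.2.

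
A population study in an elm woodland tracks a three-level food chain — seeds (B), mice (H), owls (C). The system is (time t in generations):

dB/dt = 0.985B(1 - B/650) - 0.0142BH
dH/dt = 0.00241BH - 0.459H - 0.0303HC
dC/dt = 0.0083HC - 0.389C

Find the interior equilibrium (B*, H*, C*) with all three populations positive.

From dC/dt = 0: 0.0083H* = 0.389, so H* = 46.9.
From dB/dt = 0: 0.985(1 - B*/650) = 0.0142·46.9, giving B* = 650·(1 - 0.676) = 211.
From dH/dt = 0: 0.00241·211 - 0.459 = 0.0303C*, so C* = 0.0491/0.0303 = 1.62.

B* ≈ 211, H* ≈ 46.9, C* ≈ 1.62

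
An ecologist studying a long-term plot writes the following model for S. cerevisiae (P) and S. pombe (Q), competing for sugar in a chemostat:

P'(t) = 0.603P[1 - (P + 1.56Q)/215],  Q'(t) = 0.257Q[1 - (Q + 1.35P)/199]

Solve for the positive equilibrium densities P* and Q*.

P* ≈ 86.3, Q* ≈ 82.5

Setting both brackets to zero gives the nullclines P + 1.56Q = 215 and 1.35P + Q = 199.
Substituting Q = 199 - 1.35P into the first: P(1 - 1.56·1.35) = 215 - 1.56·199.
So P* = -95.4/-1.11 = 86.3, and then Q* = 199 - 1.35·86.3 = 82.5.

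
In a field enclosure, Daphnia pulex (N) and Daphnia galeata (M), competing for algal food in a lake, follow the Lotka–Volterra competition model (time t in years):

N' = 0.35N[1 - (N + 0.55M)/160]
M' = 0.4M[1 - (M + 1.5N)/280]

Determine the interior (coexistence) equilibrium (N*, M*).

Setting both brackets to zero gives the nullclines N + 0.55M = 160 and 1.5N + M = 280.
Substituting M = 280 - 1.5N into the first: N(1 - 0.55·1.5) = 160 - 0.55·280.
So N* = 6/0.175 = 34.3, and then M* = 280 - 1.5·34.3 = 229.

N* ≈ 34.3, M* ≈ 229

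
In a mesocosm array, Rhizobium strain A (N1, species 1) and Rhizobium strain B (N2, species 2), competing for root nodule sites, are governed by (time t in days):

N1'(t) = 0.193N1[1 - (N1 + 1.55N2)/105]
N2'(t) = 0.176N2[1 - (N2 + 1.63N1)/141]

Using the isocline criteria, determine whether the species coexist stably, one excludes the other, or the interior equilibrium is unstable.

Compare the nullcline intercepts: K1/α12 = 105/1.55 = 67.7 < K2 = 141; K2/α21 = 141/1.63 = 86.5 < K1 = 105.
Since both are reversed, neither can invade when rare; the interior point is a saddle.

unstable coexistence (outcome depends on initial conditions)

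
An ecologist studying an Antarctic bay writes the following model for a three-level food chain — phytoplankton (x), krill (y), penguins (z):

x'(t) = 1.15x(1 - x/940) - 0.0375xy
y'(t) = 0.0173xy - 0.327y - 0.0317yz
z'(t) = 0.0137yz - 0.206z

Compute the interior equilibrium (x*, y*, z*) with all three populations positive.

x* ≈ 479, y* ≈ 15, z* ≈ 251

From dz/dt = 0: 0.0137y* = 0.206, so y* = 15.
From dx/dt = 0: 1.15(1 - x*/940) = 0.0375·15, giving x* = 940·(1 - 0.49) = 479.
From dy/dt = 0: 0.0173·479 - 0.327 = 0.0317z*, so z* = 7.96/0.0317 = 251.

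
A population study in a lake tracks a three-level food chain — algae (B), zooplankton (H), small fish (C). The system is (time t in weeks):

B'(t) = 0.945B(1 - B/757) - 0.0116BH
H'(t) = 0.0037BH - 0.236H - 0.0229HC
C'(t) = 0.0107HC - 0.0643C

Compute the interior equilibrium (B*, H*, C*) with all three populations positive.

From dC/dt = 0: 0.0107H* = 0.0643, so H* = 6.01.
From dB/dt = 0: 0.945(1 - B*/757) = 0.0116·6.01, giving B* = 757·(1 - 0.0738) = 701.
From dH/dt = 0: 0.0037·701 - 0.236 = 0.0229C*, so C* = 2.36/0.0229 = 103.

B* ≈ 701, H* ≈ 6.01, C* ≈ 103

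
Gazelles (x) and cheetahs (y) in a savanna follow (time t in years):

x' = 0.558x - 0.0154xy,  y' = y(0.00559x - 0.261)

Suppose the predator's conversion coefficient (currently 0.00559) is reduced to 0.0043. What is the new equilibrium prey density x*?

At the interior fixed point, setting dy/dt = 0 with y > 0 fixes x* = (predator death rate)/(xy coefficient) — independent of the other coefficients.
With the change, x* = 0.261/0.0043 = 60.7; it rises from 46.7.

x* ≈ 60.7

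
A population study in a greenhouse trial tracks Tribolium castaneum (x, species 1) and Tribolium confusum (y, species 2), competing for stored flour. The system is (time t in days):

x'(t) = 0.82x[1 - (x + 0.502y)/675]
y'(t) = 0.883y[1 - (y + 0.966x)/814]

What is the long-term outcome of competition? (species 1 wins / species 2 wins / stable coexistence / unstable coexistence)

Compare the nullcline intercepts: K1/α12 = 675/0.502 = 1340 > K2 = 814; K2/α21 = 814/0.966 = 843 > K1 = 675.
Since both inequalities hold, each species can invade when rare, so the interior equilibrium is stable.

stable coexistence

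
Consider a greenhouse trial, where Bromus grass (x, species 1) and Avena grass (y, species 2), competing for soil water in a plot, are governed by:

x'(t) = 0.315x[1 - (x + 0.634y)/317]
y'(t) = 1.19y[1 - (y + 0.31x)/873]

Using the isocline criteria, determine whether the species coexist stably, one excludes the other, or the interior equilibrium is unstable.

species 2 excludes species 1

Compare the nullcline intercepts: K1/α12 = 317/0.634 = 500 < K2 = 873; K2/α21 = 873/0.31 = 2820 > K1 = 317.
Since the inequalities point opposite ways, species 2 can invade but species 1 cannot.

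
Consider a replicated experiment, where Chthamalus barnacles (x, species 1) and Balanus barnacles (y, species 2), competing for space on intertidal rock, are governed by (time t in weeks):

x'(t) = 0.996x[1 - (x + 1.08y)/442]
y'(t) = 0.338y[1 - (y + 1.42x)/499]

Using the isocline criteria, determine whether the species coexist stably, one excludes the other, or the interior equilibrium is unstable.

unstable coexistence (outcome depends on initial conditions)

Compare the nullcline intercepts: K1/α12 = 442/1.08 = 409 < K2 = 499; K2/α21 = 499/1.42 = 351 < K1 = 442.
Since both are reversed, neither can invade when rare; the interior point is a saddle.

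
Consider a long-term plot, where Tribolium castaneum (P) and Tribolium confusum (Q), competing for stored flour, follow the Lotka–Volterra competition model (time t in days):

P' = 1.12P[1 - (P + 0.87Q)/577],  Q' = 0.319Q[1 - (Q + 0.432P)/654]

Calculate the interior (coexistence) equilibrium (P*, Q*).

Setting both brackets to zero gives the nullclines P + 0.87Q = 577 and 0.432P + Q = 654.
Substituting Q = 654 - 0.432P into the first: P(1 - 0.87·0.432) = 577 - 0.87·654.
So P* = 8.02/0.624 = 12.8, and then Q* = 654 - 0.432·12.8 = 648.

P* ≈ 12.8, Q* ≈ 648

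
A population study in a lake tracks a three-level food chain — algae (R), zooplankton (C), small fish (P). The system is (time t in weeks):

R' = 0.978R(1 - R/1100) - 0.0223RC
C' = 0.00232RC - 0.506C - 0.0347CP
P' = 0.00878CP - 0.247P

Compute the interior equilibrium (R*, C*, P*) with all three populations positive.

R* ≈ 394, C* ≈ 28.1, P* ≈ 11.8

From dP/dt = 0: 0.00878C* = 0.247, so C* = 28.1.
From dR/dt = 0: 0.978(1 - R*/1100) = 0.0223·28.1, giving R* = 1100·(1 - 0.641) = 394.
From dC/dt = 0: 0.00232·394 - 0.506 = 0.0347P*, so P* = 0.409/0.0347 = 11.8.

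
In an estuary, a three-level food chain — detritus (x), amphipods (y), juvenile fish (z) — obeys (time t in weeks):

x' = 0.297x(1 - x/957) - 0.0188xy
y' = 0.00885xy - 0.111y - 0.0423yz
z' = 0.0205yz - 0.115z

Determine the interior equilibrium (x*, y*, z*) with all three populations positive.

From dz/dt = 0: 0.0205y* = 0.115, so y* = 5.61.
From dx/dt = 0: 0.297(1 - x*/957) = 0.0188·5.61, giving x* = 957·(1 - 0.355) = 617.
From dy/dt = 0: 0.00885·617 - 0.111 = 0.0423z*, so z* = 5.35/0.0423 = 127.

x* ≈ 617, y* ≈ 5.61, z* ≈ 127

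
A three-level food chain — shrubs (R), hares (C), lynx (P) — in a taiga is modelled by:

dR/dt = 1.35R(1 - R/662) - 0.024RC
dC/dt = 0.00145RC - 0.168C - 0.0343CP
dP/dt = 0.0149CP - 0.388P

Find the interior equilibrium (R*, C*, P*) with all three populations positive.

R* ≈ 356, C* ≈ 26, P* ≈ 10.1

From dP/dt = 0: 0.0149C* = 0.388, so C* = 26.
From dR/dt = 0: 1.35(1 - R*/662) = 0.024·26, giving R* = 662·(1 - 0.463) = 356.
From dC/dt = 0: 0.00145·356 - 0.168 = 0.0343P*, so P* = 0.348/0.0343 = 10.1.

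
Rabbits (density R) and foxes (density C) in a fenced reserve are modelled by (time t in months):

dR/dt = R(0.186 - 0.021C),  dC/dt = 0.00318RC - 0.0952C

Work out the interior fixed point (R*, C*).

R* ≈ 29.9, C* ≈ 8.86

Set dC/dt = 0 with C > 0: 0.00318R - 0.0952 = 0, so R* = 0.0952/0.00318 = 29.9.
Set dR/dt = 0 with R > 0: 0.186 - 0.021C = 0, so C* = 0.186/0.021 = 8.86.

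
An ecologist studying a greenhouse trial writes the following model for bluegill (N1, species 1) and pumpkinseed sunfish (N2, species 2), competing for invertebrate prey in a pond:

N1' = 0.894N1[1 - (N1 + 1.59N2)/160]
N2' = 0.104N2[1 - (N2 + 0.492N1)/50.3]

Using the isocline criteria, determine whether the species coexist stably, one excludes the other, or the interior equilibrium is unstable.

Compare the nullcline intercepts: K1/α12 = 160/1.59 = 101 > K2 = 50.3; K2/α21 = 50.3/0.492 = 102 < K1 = 160.
Since the inequalities point opposite ways, species 1 can invade but species 2 cannot.

species 1 excludes species 2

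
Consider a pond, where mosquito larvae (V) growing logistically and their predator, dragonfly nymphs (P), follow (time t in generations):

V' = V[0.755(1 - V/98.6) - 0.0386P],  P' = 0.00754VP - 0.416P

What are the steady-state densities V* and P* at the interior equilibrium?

From dP/dt = 0 with P > 0: 0.00754V* = 0.416, so V* = 55.2.
Substitute into dV/dt = 0: 0.755(1 - 55.2/98.6) = 0.0386P*.
The bracket is 0.44, giving P* = 0.333/0.0386 = 8.61.

V* ≈ 55.2, P* ≈ 8.61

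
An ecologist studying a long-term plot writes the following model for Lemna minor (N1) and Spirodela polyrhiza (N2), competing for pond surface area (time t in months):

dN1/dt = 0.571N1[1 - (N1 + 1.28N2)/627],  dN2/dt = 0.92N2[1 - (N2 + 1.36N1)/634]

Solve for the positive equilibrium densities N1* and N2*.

Setting both brackets to zero gives the nullclines N1 + 1.28N2 = 627 and 1.36N1 + N2 = 634.
Substituting N2 = 634 - 1.36N1 into the first: N1(1 - 1.28·1.36) = 627 - 1.28·634.
So N1* = -185/-0.741 = 249, and then N2* = 634 - 1.36·249 = 295.

N1* ≈ 249, N2* ≈ 295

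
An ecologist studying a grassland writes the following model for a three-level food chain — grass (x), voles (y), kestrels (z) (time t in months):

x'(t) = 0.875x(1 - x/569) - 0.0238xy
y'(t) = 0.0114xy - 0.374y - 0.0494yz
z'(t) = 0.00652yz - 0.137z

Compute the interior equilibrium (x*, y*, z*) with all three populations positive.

From dz/dt = 0: 0.00652y* = 0.137, so y* = 21.
From dx/dt = 0: 0.875(1 - x*/569) = 0.0238·21, giving x* = 569·(1 - 0.572) = 244.
From dy/dt = 0: 0.0114·244 - 0.374 = 0.0494z*, so z* = 2.41/0.0494 = 48.7.

x* ≈ 244, y* ≈ 21, z* ≈ 48.7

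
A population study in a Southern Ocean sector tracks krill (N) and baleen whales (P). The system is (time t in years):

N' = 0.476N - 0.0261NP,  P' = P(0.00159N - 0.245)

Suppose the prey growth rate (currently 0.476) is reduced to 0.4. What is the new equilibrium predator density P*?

P* ≈ 15.3

At the interior fixed point, setting dN/dt = 0 with N > 0 fixes P* = (prey growth rate)/(NP coefficient) — independent of the other coefficients.
With the change, P* = 0.4/0.0261 = 15.3; it falls from 18.2.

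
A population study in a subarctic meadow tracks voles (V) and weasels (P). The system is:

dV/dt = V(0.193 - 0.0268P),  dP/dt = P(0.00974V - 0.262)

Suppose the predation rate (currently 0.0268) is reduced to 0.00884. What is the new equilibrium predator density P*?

P* ≈ 21.8

At the interior fixed point, setting dV/dt = 0 with V > 0 fixes P* = (prey growth rate)/(VP coefficient) — independent of the other coefficients.
With the change, P* = 0.193/0.00884 = 21.8; it rises from 7.2.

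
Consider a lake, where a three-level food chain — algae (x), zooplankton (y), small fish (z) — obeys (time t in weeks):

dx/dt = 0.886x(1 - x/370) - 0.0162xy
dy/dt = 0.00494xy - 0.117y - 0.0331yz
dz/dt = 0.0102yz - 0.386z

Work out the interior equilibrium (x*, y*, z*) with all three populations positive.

x* ≈ 114, y* ≈ 37.8, z* ≈ 13.5

From dz/dt = 0: 0.0102y* = 0.386, so y* = 37.8.
From dx/dt = 0: 0.886(1 - x*/370) = 0.0162·37.8, giving x* = 370·(1 - 0.692) = 114.
From dy/dt = 0: 0.00494·114 - 0.117 = 0.0331z*, so z* = 0.446/0.0331 = 13.5.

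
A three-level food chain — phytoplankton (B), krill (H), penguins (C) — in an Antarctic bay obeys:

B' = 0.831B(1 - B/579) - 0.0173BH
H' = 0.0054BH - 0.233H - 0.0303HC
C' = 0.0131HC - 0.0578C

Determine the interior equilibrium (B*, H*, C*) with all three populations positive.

From dC/dt = 0: 0.0131H* = 0.0578, so H* = 4.41.
From dB/dt = 0: 0.831(1 - B*/579) = 0.0173·4.41, giving B* = 579·(1 - 0.0919) = 526.
From dH/dt = 0: 0.0054·526 - 0.233 = 0.0303C*, so C* = 2.61/0.0303 = 86.

B* ≈ 526, H* ≈ 4.41, C* ≈ 86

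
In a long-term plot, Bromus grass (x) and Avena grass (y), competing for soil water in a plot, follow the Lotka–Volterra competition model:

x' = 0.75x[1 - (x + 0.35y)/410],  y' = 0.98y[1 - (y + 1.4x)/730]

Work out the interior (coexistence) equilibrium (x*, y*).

x* ≈ 303, y* ≈ 306

Setting both brackets to zero gives the nullclines x + 0.35y = 410 and 1.4x + y = 730.
Substituting y = 730 - 1.4x into the first: x(1 - 0.35·1.4) = 410 - 0.35·730.
So x* = 155/0.51 = 303, and then y* = 730 - 1.4·303 = 306.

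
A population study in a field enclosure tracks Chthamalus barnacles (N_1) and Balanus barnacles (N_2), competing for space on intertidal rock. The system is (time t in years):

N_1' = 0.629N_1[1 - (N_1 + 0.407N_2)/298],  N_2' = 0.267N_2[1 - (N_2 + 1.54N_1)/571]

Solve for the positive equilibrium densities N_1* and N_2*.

Setting both brackets to zero gives the nullclines N_1 + 0.407N_2 = 298 and 1.54N_1 + N_2 = 571.
Substituting N_2 = 571 - 1.54N_1 into the first: N_1(1 - 0.407·1.54) = 298 - 0.407·571.
So N_1* = 65.6/0.373 = 176, and then N_2* = 571 - 1.54·176 = 300.

N_1* ≈ 176, N_2* ≈ 300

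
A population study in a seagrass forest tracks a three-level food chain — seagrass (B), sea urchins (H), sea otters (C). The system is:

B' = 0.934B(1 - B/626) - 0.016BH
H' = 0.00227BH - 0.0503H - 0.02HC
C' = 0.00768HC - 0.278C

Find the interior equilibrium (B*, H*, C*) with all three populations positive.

From dC/dt = 0: 0.00768H* = 0.278, so H* = 36.2.
From dB/dt = 0: 0.934(1 - B*/626) = 0.016·36.2, giving B* = 626·(1 - 0.62) = 238.
From dH/dt = 0: 0.00227·238 - 0.0503 = 0.02C*, so C* = 0.49/0.02 = 24.5.

B* ≈ 238, H* ≈ 36.2, C* ≈ 24.5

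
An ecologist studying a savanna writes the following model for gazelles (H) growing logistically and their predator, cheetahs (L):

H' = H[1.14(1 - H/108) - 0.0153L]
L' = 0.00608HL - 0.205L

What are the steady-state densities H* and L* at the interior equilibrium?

From dL/dt = 0 with L > 0: 0.00608H* = 0.205, so H* = 33.7.
Substitute into dH/dt = 0: 1.14(1 - 33.7/108) = 0.0153L*.
The bracket is 0.688, giving L* = 0.784/0.0153 = 51.2.

H* ≈ 33.7, L* ≈ 51.2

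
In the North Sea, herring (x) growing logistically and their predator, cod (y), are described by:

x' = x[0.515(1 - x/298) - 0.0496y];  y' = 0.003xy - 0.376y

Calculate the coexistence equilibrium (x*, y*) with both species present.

x* ≈ 125, y* ≈ 6.02

From dy/dt = 0 with y > 0: 0.003x* = 0.376, so x* = 125.
Substitute into dx/dt = 0: 0.515(1 - 125/298) = 0.0496y*.
The bracket is 0.579, giving y* = 0.298/0.0496 = 6.02.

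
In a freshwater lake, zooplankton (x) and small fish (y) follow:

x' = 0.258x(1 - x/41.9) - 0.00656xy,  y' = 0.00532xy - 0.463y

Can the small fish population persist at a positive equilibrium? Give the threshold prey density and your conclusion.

Threshold x = 87; K < 87, so no, the predator goes extinct.

The predator equation gives dy/dt > 0 only when x > 0.463/0.00532 = 87.
Without the predator, x → K = 41.9. Since 41.9 < 87, the predator cannot invade.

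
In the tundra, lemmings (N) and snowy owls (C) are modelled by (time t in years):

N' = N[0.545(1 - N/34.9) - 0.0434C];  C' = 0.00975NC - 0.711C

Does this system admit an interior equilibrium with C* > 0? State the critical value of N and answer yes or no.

The predator equation gives dC/dt > 0 only when N > 0.711/0.00975 = 72.9.
Without the predator, N → K = 34.9. Since 34.9 < 72.9, the predator cannot invade.

Threshold N = 72.9; K < 72.9, so no, the predator goes extinct.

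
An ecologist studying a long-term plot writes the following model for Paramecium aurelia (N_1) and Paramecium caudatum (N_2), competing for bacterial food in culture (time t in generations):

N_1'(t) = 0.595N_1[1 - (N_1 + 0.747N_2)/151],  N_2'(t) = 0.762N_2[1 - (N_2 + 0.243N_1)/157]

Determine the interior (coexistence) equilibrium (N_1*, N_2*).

Setting both brackets to zero gives the nullclines N_1 + 0.747N_2 = 151 and 0.243N_1 + N_2 = 157.
Substituting N_2 = 157 - 0.243N_1 into the first: N_1(1 - 0.747·0.243) = 151 - 0.747·157.
So N_1* = 33.7/0.818 = 41.2, and then N_2* = 157 - 0.243·41.2 = 147.

N_1* ≈ 41.2, N_2* ≈ 147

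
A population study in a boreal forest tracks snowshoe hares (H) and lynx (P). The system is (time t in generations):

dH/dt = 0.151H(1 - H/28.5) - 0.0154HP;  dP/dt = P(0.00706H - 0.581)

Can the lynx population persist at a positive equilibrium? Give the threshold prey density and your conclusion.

Threshold H = 82.3; K < 82.3, so no, the predator goes extinct.

The predator equation gives dP/dt > 0 only when H > 0.581/0.00706 = 82.3.
Without the predator, H → K = 28.5. Since 28.5 < 82.3, the predator cannot invade.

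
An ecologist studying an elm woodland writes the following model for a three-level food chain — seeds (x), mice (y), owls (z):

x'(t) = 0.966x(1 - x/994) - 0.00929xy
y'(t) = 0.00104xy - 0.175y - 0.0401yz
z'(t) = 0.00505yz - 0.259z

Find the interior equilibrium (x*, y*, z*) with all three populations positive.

x* ≈ 504, y* ≈ 51.3, z* ≈ 8.7

From dz/dt = 0: 0.00505y* = 0.259, so y* = 51.3.
From dx/dt = 0: 0.966(1 - x*/994) = 0.00929·51.3, giving x* = 994·(1 - 0.493) = 504.
From dy/dt = 0: 0.00104·504 - 0.175 = 0.0401z*, so z* = 0.349/0.0401 = 8.7.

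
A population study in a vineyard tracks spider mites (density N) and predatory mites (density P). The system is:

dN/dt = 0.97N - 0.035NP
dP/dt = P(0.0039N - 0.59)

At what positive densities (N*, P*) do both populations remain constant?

N* ≈ 151, P* ≈ 27.7

Set dP/dt = 0 with P > 0: 0.0039N - 0.59 = 0, so N* = 0.59/0.0039 = 151.
Set dN/dt = 0 with N > 0: 0.97 - 0.035P = 0, so P* = 0.97/0.035 = 27.7.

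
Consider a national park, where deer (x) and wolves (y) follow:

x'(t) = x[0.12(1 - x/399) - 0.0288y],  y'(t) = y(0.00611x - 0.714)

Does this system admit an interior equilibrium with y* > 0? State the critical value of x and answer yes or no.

The predator equation gives dy/dt > 0 only when x > 0.714/0.00611 = 117.
Without the predator, x → K = 399. Since 399 > 117, the predator can invade and persist.

Threshold x = 117; K > 117, so yes, the predator persists.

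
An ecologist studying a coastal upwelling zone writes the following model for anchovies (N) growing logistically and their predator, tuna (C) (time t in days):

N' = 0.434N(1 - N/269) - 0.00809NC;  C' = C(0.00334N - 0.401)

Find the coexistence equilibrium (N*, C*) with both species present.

From dC/dt = 0 with C > 0: 0.00334N* = 0.401, so N* = 120.
Substitute into dN/dt = 0: 0.434(1 - 120/269) = 0.00809C*.
The bracket is 0.554, giving C* = 0.24/0.00809 = 29.7.

N* ≈ 120, C* ≈ 29.7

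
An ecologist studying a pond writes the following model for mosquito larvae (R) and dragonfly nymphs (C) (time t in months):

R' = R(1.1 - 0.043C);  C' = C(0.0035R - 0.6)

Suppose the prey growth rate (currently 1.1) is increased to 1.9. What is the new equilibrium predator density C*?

At the interior fixed point, setting dR/dt = 0 with R > 0 fixes C* = (prey growth rate)/(RC coefficient) — independent of the other coefficients.
With the change, C* = 1.9/0.043 = 44.2; it rises from 25.6.

C* ≈ 44.2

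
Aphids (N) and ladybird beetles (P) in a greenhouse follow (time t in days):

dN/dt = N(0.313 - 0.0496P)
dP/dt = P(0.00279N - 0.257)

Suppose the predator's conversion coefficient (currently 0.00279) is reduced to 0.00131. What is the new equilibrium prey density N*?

At the interior fixed point, setting dP/dt = 0 with P > 0 fixes N* = (predator death rate)/(NP coefficient) — independent of the other coefficients.
With the change, N* = 0.257/0.00131 = 196; it rises from 92.1.

N* ≈ 196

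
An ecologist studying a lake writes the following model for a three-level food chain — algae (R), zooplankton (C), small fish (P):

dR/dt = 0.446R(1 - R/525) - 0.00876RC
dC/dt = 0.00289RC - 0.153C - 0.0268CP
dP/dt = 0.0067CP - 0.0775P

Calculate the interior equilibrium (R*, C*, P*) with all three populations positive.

R* ≈ 406, C* ≈ 11.6, P* ≈ 38

From dP/dt = 0: 0.0067C* = 0.0775, so C* = 11.6.
From dR/dt = 0: 0.446(1 - R*/525) = 0.00876·11.6, giving R* = 525·(1 - 0.227) = 406.
From dC/dt = 0: 0.00289·406 - 0.153 = 0.0268P*, so P* = 1.02/0.0268 = 38.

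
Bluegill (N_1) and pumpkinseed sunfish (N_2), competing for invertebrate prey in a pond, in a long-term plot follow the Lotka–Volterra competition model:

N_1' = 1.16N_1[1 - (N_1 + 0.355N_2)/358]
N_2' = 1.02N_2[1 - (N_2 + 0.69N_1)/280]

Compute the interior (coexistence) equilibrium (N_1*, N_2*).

Setting both brackets to zero gives the nullclines N_1 + 0.355N_2 = 358 and 0.69N_1 + N_2 = 280.
Substituting N_2 = 280 - 0.69N_1 into the first: N_1(1 - 0.355·0.69) = 358 - 0.355·280.
So N_1* = 259/0.755 = 342, and then N_2* = 280 - 0.69·342 = 43.7.

N_1* ≈ 342, N_2* ≈ 43.7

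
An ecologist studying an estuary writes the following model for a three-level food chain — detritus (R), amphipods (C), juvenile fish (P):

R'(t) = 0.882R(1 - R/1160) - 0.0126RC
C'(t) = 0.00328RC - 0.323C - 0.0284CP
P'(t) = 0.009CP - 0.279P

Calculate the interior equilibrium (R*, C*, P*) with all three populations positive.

R* ≈ 646, C* ≈ 31, P* ≈ 63.3

From dP/dt = 0: 0.009C* = 0.279, so C* = 31.
From dR/dt = 0: 0.882(1 - R*/1160) = 0.0126·31, giving R* = 1160·(1 - 0.443) = 646.
From dC/dt = 0: 0.00328·646 - 0.323 = 0.0284P*, so P* = 1.8/0.0284 = 63.3.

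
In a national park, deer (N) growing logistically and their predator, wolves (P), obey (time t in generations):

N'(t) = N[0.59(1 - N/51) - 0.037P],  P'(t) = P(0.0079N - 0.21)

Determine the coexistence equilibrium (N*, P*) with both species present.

From dP/dt = 0 with P > 0: 0.0079N* = 0.21, so N* = 26.6.
Substitute into dN/dt = 0: 0.59(1 - 26.6/51) = 0.037P*.
The bracket is 0.479, giving P* = 0.282/0.037 = 7.63.

N* ≈ 26.6, P* ≈ 7.63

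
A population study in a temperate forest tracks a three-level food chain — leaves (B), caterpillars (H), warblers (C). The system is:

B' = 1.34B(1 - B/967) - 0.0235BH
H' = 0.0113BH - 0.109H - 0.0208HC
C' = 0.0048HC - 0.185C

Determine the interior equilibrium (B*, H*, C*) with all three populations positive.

B* ≈ 313, H* ≈ 38.5, C* ≈ 165

From dC/dt = 0: 0.0048H* = 0.185, so H* = 38.5.
From dB/dt = 0: 1.34(1 - B*/967) = 0.0235·38.5, giving B* = 967·(1 - 0.676) = 313.
From dH/dt = 0: 0.0113·313 - 0.109 = 0.0208C*, so C* = 3.43/0.0208 = 165.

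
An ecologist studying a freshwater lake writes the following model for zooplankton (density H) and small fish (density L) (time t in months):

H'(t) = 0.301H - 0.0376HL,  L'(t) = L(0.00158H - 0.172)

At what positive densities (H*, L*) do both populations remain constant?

Set dL/dt = 0 with L > 0: 0.00158H - 0.172 = 0, so H* = 0.172/0.00158 = 109.
Set dH/dt = 0 with H > 0: 0.301 - 0.0376L = 0, so L* = 0.301/0.0376 = 8.01.

H* ≈ 109, L* ≈ 8.01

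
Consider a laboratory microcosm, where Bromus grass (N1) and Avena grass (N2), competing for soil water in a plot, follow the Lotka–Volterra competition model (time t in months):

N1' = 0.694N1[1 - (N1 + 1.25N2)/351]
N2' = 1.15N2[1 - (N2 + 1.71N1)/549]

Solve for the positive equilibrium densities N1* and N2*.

N1* ≈ 295, N2* ≈ 45

Setting both brackets to zero gives the nullclines N1 + 1.25N2 = 351 and 1.71N1 + N2 = 549.
Substituting N2 = 549 - 1.71N1 into the first: N1(1 - 1.25·1.71) = 351 - 1.25·549.
So N1* = -335/-1.14 = 295, and then N2* = 549 - 1.71·295 = 45.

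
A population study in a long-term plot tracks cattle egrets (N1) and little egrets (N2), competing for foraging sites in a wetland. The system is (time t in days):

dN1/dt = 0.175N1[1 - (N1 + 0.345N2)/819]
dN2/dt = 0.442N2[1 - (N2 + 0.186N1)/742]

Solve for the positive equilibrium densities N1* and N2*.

N1* ≈ 602, N2* ≈ 630

Setting both brackets to zero gives the nullclines N1 + 0.345N2 = 819 and 0.186N1 + N2 = 742.
Substituting N2 = 742 - 0.186N1 into the first: N1(1 - 0.345·0.186) = 819 - 0.345·742.
So N1* = 563/0.936 = 602, and then N2* = 742 - 0.186·602 = 630.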